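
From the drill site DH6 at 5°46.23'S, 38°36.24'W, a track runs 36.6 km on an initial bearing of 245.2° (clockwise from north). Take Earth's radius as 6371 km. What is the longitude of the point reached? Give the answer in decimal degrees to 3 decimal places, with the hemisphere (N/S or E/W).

38.904°W

DH6: φ = -5.77050°, λ = -38.60400°
δ = d/R = 36.6/6371 = 0.005745 rad
φ₂ = arcsin(sin φ₁ cos δ + cos φ₁ sin δ cos θ)
   = arcsin(-0.10054·0.99998 + 0.99493·0.00574·-0.41945) = -5.90848°
λ₂ = λ₁ + atan2(sin θ sin δ cos φ₁, cos δ − sin φ₁ sin φ₂) = -38.90439°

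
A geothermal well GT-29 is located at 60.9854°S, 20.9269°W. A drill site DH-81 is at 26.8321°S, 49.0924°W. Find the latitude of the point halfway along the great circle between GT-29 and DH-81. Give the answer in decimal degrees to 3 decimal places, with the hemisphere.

Bx = cos φ₂ cos Δλ = 0.786670,  By = cos φ₂ sin Δλ = -0.421199
φₘ = atan2(sin φ₁ + sin φ₂, √((cos φ₁ + Bx)² + By²)) = -44.70409°
λₘ = λ₁ + atan2(By, cos φ₁ + Bx) = -39.25223°

44.704°S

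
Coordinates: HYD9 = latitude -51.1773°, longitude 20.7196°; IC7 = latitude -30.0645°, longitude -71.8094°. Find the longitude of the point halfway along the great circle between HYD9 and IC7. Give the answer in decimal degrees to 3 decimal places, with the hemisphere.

35.029°W

Bx = cos φ₂ cos Δλ = -0.038189,  By = cos φ₂ sin Δλ = -0.864619
φₘ = atan2(sin φ₁ + sin φ₂, √((cos φ₁ + Bx)² + By²)) = -50.74555°
λₘ = λ₁ + atan2(By, cos φ₁ + Bx) = -35.02923°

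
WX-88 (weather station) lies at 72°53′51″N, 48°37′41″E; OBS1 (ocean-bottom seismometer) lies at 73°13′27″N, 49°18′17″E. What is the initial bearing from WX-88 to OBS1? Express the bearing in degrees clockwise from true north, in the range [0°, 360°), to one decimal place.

30.8°

WX-88: φ = +72.89750°, λ = +48.62806°
OBS1: φ = +73.22417°, λ = +49.30472°
Δλ = 0.6767°
y = sin Δλ · cos φ₂ = 0.003409
x = cos φ₁ sin φ₂ − sin φ₁ cos φ₂ cos Δλ = 0.005721
θ = atan2(y, x) = 30.7886° → 30.7886° (mod 360°)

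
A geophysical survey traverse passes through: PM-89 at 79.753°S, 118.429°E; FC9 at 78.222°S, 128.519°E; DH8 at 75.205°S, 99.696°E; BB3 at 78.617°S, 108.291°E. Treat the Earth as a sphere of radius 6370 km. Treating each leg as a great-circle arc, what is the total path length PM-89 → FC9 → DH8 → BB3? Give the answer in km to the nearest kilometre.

1507 km

PM-89→FC9: c = 0.042865 rad, d = 273.05 km
FC9→DH8: c = 0.125330 rad, d = 798.35 km
DH8→BB3: c = 0.068404 rad, d = 435.73 km
Total = 273.05 + 798.35 + 435.73 = 1507.14 km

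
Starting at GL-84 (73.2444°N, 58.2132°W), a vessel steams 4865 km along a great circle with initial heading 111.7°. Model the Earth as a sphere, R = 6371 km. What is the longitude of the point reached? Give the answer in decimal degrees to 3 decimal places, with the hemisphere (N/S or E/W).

3.403°W

δ = d/R = 4865/6371 = 0.763616 rad
φ₂ = arcsin(sin φ₁ cos δ + cos φ₁ sin δ cos θ)
   = arcsin(0.95754·0.72234 + 0.28829·0.69154·-0.36975) = 38.16714°
λ₂ = λ₁ + atan2(sin θ sin δ cos φ₁, cos δ − sin φ₁ sin φ₂) = -3.40283°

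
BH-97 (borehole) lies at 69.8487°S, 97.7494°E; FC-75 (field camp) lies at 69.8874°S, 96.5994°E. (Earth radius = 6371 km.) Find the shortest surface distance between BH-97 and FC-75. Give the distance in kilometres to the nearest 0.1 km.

44.2 km

Δφ = -0.0387°,  Δλ = -1.1500°
a = sin²(Δφ/2) + cos φ₁ cos φ₂ sin²(Δλ/2) = 0.000012
c = 2·arcsin(√a) = 0.006941 rad = 0.3977°
d = R·c = 6371 × 0.006941 = 44.2 km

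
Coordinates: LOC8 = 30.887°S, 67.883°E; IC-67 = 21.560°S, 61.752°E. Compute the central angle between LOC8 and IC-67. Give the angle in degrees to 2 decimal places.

10.82°

Δφ = 9.3270°,  Δλ = -6.1310°
a = sin²(Δφ/2) + cos φ₁ cos φ₂ sin²(Δλ/2) = 0.008893
c = 2·arcsin(√a) = 0.188884 rad = 10.8223°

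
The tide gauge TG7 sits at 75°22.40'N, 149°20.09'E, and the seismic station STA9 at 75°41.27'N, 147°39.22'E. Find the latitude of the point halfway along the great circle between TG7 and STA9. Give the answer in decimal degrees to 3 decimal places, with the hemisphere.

75.532°N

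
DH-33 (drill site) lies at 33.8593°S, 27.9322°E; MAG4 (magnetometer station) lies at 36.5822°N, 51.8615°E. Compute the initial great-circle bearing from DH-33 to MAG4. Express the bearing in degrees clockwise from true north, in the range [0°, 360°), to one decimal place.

Δλ = 23.9293°
y = sin Δλ · cos φ₂ = 0.325705
x = cos φ₁ sin φ₂ − sin φ₁ cos φ₂ cos Δλ = 0.903845
θ = atan2(y, x) = 19.8169° → 19.8169° (mod 360°)

19.8°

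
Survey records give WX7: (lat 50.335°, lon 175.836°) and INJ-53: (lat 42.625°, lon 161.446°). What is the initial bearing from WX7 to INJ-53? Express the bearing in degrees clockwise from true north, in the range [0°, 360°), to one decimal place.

237.5°

Δλ = -14.3900°
y = sin Δλ · cos φ₂ = -0.182862
x = cos φ₁ sin φ₂ − sin φ₁ cos φ₂ cos Δλ = -0.116389
θ = atan2(y, x) = -122.4761° → 237.5239° (mod 360°)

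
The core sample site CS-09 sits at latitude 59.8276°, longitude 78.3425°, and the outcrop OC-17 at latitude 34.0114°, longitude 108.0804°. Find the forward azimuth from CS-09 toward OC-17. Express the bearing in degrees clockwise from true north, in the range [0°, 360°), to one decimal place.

129.7°

Δλ = 29.7379°
y = sin Δλ · cos φ₂ = 0.411175
x = cos φ₁ sin φ₂ − sin φ₁ cos φ₂ cos Δλ = -0.341109
θ = atan2(y, x) = 129.6790° → 129.6790° (mod 360°)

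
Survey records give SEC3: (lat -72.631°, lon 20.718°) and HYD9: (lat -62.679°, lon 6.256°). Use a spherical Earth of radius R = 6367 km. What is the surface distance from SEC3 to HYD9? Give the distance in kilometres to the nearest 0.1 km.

1255.8 km

Δφ = 9.9520°,  Δλ = -14.4620°
a = sin²(Δφ/2) + cos φ₁ cos φ₂ sin²(Δλ/2) = 0.009694
c = 2·arcsin(√a) = 0.197239 rad = 11.3010°
d = R·c = 6367 × 0.197239 = 1255.8 km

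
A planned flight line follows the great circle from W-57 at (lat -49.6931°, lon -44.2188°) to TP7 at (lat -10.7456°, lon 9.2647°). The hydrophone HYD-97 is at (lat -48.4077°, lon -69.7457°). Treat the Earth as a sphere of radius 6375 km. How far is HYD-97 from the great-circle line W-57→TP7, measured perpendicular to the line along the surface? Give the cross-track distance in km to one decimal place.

δ₁₃ = central angle W-57→HYD-97 = 0.291444 rad  (haversine)
θ₁₃ = bearing W-57→HYD-97 = 264.611°,  θ₁₂ = bearing W-57→TP7 = 67.614°
dₓₜ = R·arcsin(sin δ₁₃ · sin(θ₁₃ − θ₁₂)) = 6375·arcsin(0.28734·sin(196.997°)) = -536.097 km
|dₓₜ| = 536.097 km

536.1 km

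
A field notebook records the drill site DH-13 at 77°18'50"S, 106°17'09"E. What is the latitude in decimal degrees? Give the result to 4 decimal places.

77.3139°S

77° + 18′/60 + 50″/3600 = 77 + 0.30000 + 0.01389 = 77.3139°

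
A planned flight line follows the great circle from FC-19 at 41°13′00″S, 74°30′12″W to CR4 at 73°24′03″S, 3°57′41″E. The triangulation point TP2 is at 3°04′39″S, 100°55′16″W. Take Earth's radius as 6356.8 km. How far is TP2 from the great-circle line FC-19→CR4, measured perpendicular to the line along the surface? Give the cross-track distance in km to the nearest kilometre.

FC-19: φ = -41.21667°, λ = -74.50333°
CR4: φ = -73.40083°, λ = +3.96139°
TP2: φ = -3.07750°, λ = -100.92111°
δ₁₃ = central angle FC-19→TP2 = 0.784029 rad  (haversine)
θ₁₃ = bearing FC-19→TP2 = 321.012°,  θ₁₂ = bearing FC-19→CR4 = 157.722°
dₓₜ = R·arcsin(sin δ₁₃ · sin(θ₁₃ − θ₁₂)) = 6356.8·arcsin(0.70614·sin(163.290°)) = 1299.702 km
|dₓₜ| = 1299.702 km

1300 km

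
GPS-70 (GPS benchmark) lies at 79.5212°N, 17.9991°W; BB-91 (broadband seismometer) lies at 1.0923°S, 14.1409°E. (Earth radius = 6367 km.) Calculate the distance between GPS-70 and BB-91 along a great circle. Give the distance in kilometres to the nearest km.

Δφ = -80.6135°,  Δλ = 32.1400°
a = sin²(Δφ/2) + cos φ₁ cos φ₂ sin²(Δλ/2) = 0.432387
c = 2·arcsin(√a) = 1.435154 rad = 82.2283°
d = R·c = 6367 × 1.435154 = 9137.6 km

9138 km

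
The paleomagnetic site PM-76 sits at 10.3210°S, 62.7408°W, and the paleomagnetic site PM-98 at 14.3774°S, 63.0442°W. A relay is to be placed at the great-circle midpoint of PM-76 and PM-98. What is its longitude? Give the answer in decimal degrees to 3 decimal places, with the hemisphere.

62.891°W

Bx = cos φ₂ cos Δλ = 0.968668,  By = cos φ₂ sin Δλ = -0.005129
φₘ = atan2(sin φ₁ + sin φ₂, √((cos φ₁ + Bx)² + By²)) = -12.34924°
λₘ = λ₁ + atan2(By, cos φ₁ + Bx) = -62.89132°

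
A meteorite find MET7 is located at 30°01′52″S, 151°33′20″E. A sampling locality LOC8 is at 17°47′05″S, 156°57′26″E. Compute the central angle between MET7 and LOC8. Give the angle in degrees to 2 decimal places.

13.20°

MET7: φ = -30.03111°, λ = +151.55556°
LOC8: φ = -17.78472°, λ = +156.95722°
Δφ = 12.2464°,  Δλ = 5.4017°
a = sin²(Δφ/2) + cos φ₁ cos φ₂ sin²(Δλ/2) = 0.013208
c = 2·arcsin(√a) = 0.230363 rad = 13.1988°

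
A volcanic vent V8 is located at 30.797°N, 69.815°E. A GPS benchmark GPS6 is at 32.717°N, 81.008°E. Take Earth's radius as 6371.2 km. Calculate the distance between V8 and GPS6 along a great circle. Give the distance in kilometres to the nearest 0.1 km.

1079.1 km

Δφ = 1.9200°,  Δλ = 11.1930°
a = sin²(Δφ/2) + cos φ₁ cos φ₂ sin²(Δλ/2) = 0.007154
c = 2·arcsin(√a) = 0.169366 rad = 9.7040°
d = R·c = 6371.2 × 0.169366 = 1079.1 km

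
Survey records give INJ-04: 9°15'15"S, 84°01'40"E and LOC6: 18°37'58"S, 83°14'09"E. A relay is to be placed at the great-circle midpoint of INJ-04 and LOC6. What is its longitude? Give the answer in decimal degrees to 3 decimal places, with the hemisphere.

INJ-04: φ = -9.25417°, λ = +84.02778°
LOC6: φ = -18.63278°, λ = +83.23583°
Bx = cos φ₂ cos Δλ = 0.947495,  By = cos φ₂ sin Δλ = -0.013097
φₘ = atan2(sin φ₁ + sin φ₂, √((cos φ₁ + Bx)² + By²)) = -13.94379°
λₘ = λ₁ + atan2(By, cos φ₁ + Bx) = 83.63987°

83.640°E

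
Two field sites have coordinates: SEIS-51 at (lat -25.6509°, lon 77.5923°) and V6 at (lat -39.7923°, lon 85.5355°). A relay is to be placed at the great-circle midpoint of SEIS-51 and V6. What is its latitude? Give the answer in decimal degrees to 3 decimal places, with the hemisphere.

32.784°S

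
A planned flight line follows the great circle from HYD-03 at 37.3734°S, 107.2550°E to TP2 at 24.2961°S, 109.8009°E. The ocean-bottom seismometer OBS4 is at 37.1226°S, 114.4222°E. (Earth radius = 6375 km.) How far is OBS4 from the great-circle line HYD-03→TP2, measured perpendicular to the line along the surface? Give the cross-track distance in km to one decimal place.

624.6 km

δ₁₃ = central angle HYD-03→OBS4 = 0.099648 rad  (haversine)
θ₁₃ = bearing HYD-03→OBS4 = 89.657°,  θ₁₂ = bearing HYD-03→TP2 = 10.169°
dₓₜ = R·arcsin(sin δ₁₃ · sin(θ₁₃ − θ₁₂)) = 6375·arcsin(0.09948·sin(79.488°)) = 624.559 km
|dₓₜ| = 624.559 km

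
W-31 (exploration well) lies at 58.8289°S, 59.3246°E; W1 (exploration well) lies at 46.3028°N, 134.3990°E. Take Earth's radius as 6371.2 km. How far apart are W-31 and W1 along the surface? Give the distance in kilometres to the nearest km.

Δφ = 105.1317°,  Δλ = 75.0744°
a = sin²(Δφ/2) + cos φ₁ cos φ₂ sin²(Δλ/2) = 0.763259
c = 2·arcsin(√a) = 2.125296 rad = 121.7705°
d = R·c = 6371.2 × 2.125296 = 13540.7 km

13541 km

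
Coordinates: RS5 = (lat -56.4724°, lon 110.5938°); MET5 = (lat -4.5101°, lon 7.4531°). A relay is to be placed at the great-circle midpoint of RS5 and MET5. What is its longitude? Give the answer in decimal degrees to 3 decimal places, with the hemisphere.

39.140°E

Bx = cos φ₂ cos Δλ = -0.226639,  By = cos φ₂ sin Δλ = -0.970799
φₘ = atan2(sin φ₁ + sin φ₂, √((cos φ₁ + Bx)² + By²)) = -41.69761°
λₘ = λ₁ + atan2(By, cos φ₁ + Bx) = 39.14021°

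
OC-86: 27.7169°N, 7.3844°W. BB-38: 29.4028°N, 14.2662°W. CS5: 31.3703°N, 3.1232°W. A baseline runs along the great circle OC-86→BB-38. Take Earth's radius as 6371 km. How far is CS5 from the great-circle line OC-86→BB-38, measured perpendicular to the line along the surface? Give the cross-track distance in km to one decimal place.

514.6 km

δ₁₃ = central angle OC-86→CS5 = 0.090824 rad  (haversine)
θ₁₃ = bearing OC-86→CS5 = 44.385°,  θ₁₂ = bearing OC-86→BB-38 = 287.213°
dₓₜ = R·arcsin(sin δ₁₃ · sin(θ₁₃ − θ₁₂)) = 6371·arcsin(0.09070·sin(-242.828°)) = 514.632 km
|dₓₜ| = 514.632 km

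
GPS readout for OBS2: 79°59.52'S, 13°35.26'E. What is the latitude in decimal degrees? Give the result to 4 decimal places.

79.9920°S

79° + 59.52′/60 = 79 + 0.99200 = 79.9920°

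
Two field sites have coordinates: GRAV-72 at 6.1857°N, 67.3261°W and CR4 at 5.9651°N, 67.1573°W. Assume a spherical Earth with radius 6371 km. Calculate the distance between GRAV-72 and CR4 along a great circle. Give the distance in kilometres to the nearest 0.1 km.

30.8 km

Δφ = -0.2206°,  Δλ = 0.1688°
a = sin²(Δφ/2) + cos φ₁ cos φ₂ sin²(Δλ/2) = 0.000006
c = 2·arcsin(√a) = 0.004838 rad = 0.2772°
d = R·c = 6371 × 0.004838 = 30.8 km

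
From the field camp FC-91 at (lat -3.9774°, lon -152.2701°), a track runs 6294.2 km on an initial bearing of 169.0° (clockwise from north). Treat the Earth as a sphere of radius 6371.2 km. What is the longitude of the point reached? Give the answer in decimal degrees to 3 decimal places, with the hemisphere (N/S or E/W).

134.338°W

δ = d/R = 6294.2/6371.2 = 0.987914 rad
φ₂ = arcsin(sin φ₁ cos δ + cos φ₁ sin δ cos θ)
   = arcsin(-0.06936·0.55043 + 0.99759·0.83488·-0.98163) = -58.84230°
λ₂ = λ₁ + atan2(sin θ sin δ cos φ₁, cos δ − sin φ₁ sin φ₂) = -134.33778°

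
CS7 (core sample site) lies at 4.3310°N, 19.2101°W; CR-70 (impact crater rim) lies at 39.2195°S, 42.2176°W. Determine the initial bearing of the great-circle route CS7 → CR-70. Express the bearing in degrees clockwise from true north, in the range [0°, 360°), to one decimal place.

Δλ = -23.0075°
y = sin Δλ · cos φ₂ = -0.302804
x = cos φ₁ sin φ₂ − sin φ₁ cos φ₂ cos Δλ = -0.684340
θ = atan2(y, x) = -156.1317° → 203.8683° (mod 360°)

203.9°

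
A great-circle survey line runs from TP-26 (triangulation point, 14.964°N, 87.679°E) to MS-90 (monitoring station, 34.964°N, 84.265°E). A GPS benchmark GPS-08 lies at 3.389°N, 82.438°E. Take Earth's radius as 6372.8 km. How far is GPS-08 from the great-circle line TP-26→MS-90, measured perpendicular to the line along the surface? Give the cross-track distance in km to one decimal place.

756.5 km

δ₁₃ = central angle TP-26→GPS-08 = 0.221218 rad  (haversine)
θ₁₃ = bearing TP-26→GPS-08 = 204.556°,  θ₁₂ = bearing TP-26→MS-90 = 351.888°
dₓₜ = R·arcsin(sin δ₁₃ · sin(θ₁₃ − θ₁₂)) = 6372.8·arcsin(0.21942·sin(-147.332°)) = -756.531 km
|dₓₜ| = 756.531 km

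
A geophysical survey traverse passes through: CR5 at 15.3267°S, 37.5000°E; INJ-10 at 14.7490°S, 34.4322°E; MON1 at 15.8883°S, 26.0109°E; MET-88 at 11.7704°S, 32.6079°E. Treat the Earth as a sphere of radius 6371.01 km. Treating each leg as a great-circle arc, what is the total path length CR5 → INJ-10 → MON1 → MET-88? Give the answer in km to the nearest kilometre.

CR5→INJ-10: c = 0.052683 rad, d = 335.64 km
INJ-10→MON1: c = 0.143134 rad, d = 911.91 km
MON1→MET-88: c = 0.132883 rad, d = 846.60 km
Total = 335.64 + 911.91 + 846.60 = 2094.15 km

2094 km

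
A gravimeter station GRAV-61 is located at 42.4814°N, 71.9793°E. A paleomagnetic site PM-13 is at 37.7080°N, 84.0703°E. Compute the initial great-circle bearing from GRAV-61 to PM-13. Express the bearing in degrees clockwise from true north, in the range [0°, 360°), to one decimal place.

113.3°

Δλ = 12.0910°
y = sin Δλ · cos φ₂ = 0.165716
x = cos φ₁ sin φ₂ − sin φ₁ cos φ₂ cos Δλ = -0.071362
θ = atan2(y, x) = 113.2983° → 113.2983° (mod 360°)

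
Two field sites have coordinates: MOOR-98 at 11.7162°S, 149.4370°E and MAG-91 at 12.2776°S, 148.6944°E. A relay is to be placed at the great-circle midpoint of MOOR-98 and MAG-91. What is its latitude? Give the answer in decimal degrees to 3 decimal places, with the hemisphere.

Bx = cos φ₂ cos Δλ = 0.977047,  By = cos φ₂ sin Δλ = -0.012664
φₘ = atan2(sin φ₁ + sin φ₂, √((cos φ₁ + Bx)² + By²)) = -11.99714°
λₘ = λ₁ + atan2(By, cos φ₁ + Bx) = 149.06609°

11.997°S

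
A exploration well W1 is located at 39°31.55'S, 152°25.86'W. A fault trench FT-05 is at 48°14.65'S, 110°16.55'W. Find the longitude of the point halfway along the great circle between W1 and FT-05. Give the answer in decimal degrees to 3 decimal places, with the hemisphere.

132.972°W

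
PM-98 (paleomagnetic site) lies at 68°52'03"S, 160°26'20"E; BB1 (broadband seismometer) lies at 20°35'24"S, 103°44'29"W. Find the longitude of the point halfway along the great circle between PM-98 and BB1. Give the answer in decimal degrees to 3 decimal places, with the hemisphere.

125.479°W

PM-98: φ = -68.86750°, λ = +160.43889°
BB1: φ = -20.59000°, λ = -103.74139°
Bx = cos φ₂ cos Δλ = -0.094921,  By = cos φ₂ sin Δλ = 0.931296
φₘ = atan2(sin φ₁ + sin φ₂, √((cos φ₁ + Bx)² + By²)) = -52.98449°
λₘ = λ₁ + atan2(By, cos φ₁ + Bx) = -125.47919°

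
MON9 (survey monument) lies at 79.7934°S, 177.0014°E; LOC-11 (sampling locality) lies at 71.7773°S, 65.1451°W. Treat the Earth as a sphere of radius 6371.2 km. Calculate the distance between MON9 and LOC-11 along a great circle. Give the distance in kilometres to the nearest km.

2740 km

Δφ = 8.0161°,  Δλ = 117.8535°
a = sin²(Δφ/2) + cos φ₁ cos φ₂ sin²(Δλ/2) = 0.045536
c = 2·arcsin(√a) = 0.430091 rad = 24.6424°
d = R·c = 6371.2 × 0.430091 = 2740.2 km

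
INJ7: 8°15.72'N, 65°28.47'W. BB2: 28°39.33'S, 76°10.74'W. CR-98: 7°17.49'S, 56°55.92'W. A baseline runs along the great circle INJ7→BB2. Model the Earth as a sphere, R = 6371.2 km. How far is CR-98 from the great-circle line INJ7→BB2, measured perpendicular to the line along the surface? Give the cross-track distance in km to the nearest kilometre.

1362 km

INJ7: φ = +8.26200°, λ = -65.47450°
BB2: φ = -28.65550°, λ = -76.17900°
CR-98: φ = -7.29150°, λ = -56.93200°
δ₁₃ = central angle INJ7→CR-98 = 0.309486 rad  (haversine)
θ₁₃ = bearing INJ7→CR-98 = 151.068°,  θ₁₂ = bearing INJ7→BB2 = 195.235°
dₓₜ = R·arcsin(sin δ₁₃ · sin(θ₁₃ − θ₁₂)) = 6371.2·arcsin(0.30457·sin(-44.167°)) = -1362.386 km
|dₓₜ| = 1362.386 km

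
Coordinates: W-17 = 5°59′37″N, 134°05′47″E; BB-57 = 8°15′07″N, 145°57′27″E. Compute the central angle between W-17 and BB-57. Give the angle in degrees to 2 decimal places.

11.98°

W-17: φ = +5.99361°, λ = +134.09639°
BB-57: φ = +8.25194°, λ = +145.95750°
Δφ = 2.2583°,  Δλ = 11.8611°
a = sin²(Δφ/2) + cos φ₁ cos φ₂ sin²(Δλ/2) = 0.010896
c = 2·arcsin(√a) = 0.209146 rad = 11.9832°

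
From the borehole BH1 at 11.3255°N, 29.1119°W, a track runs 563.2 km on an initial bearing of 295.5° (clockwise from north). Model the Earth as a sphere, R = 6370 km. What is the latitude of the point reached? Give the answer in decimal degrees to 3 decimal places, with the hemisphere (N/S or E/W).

13.467°N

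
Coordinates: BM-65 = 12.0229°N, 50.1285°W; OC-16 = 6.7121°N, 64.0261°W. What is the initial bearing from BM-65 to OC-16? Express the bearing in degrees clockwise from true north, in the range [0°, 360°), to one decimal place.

Δλ = -13.8976°
y = sin Δλ · cos φ₂ = -0.238541
x = cos φ₁ sin φ₂ − sin φ₁ cos φ₂ cos Δλ = -0.086502
θ = atan2(y, x) = -109.9322° → 250.0678° (mod 360°)

250.1°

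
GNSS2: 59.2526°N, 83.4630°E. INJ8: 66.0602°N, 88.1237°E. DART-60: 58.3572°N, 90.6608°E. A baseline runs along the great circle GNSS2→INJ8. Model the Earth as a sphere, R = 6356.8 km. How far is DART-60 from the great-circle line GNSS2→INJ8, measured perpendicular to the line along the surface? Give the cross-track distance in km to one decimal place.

423.5 km

δ₁₃ = central angle GNSS2→DART-60 = 0.066882 rad  (haversine)
θ₁₃ = bearing GNSS2→DART-60 = 100.408°,  θ₁₂ = bearing GNSS2→INJ8 = 15.402°
dₓₜ = R·arcsin(sin δ₁₃ · sin(θ₁₃ − θ₁₂)) = 6356.8·arcsin(0.06683·sin(85.007°)) = 423.540 km
|dₓₜ| = 423.540 km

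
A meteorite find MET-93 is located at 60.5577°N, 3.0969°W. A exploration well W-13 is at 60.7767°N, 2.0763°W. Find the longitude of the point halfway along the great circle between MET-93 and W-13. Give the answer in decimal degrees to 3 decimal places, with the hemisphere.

Bx = cos φ₂ cos Δλ = 0.488137,  By = cos φ₂ sin Δλ = 0.008696
φₘ = atan2(sin φ₁ + sin φ₂, √((cos φ₁ + Bx)² + By²)) = 60.66817°
λₘ = λ₁ + atan2(By, cos φ₁ + Bx) = -2.58834°

2.588°W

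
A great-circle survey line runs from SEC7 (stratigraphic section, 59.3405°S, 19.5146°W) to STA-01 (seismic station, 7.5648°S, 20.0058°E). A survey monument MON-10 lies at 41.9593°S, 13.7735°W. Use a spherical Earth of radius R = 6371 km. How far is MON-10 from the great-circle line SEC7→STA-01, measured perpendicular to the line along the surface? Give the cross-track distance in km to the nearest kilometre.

δ₁₃ = central angle SEC7→MON-10 = 0.309663 rad  (haversine)
θ₁₃ = bearing SEC7→MON-10 = 14.129°,  θ₁₂ = bearing SEC7→STA-01 = 46.883°
dₓₜ = R·arcsin(sin δ₁₃ · sin(θ₁₃ − θ₁₂)) = 6371·arcsin(0.30474·sin(-32.754°)) = -1055.228 km
|dₓₜ| = 1055.228 km

1055 km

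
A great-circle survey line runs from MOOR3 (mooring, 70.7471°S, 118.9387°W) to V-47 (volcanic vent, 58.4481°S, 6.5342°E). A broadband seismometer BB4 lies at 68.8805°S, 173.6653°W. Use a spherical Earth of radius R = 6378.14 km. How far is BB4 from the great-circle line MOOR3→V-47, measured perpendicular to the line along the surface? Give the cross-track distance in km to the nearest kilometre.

δ₁₃ = central angle MOOR3→BB4 = 0.319891 rad  (haversine)
θ₁₃ = bearing MOOR3→BB4 = 249.300°,  θ₁₂ = bearing MOOR3→V-47 = 143.105°
dₓₜ = R·arcsin(sin δ₁₃ · sin(θ₁₃ − θ₁₂)) = 6378.14·arcsin(0.31446·sin(106.195°)) = 1956.638 km
|dₓₜ| = 1956.638 km

1957 km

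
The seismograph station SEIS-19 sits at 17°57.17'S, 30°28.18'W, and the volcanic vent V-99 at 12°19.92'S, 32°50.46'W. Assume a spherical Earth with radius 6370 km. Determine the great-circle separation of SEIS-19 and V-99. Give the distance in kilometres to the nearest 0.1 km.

SEIS-19: φ = -17.95283°, λ = -30.46967°
V-99: φ = -12.33200°, λ = -32.84100°
Δφ = 5.6208°,  Δλ = -2.3713°
a = sin²(Δφ/2) + cos φ₁ cos φ₂ sin²(Δλ/2) = 0.002802
c = 2·arcsin(√a) = 0.105917 rad = 6.0686°
d = R·c = 6370 × 0.105917 = 674.7 km

674.7 km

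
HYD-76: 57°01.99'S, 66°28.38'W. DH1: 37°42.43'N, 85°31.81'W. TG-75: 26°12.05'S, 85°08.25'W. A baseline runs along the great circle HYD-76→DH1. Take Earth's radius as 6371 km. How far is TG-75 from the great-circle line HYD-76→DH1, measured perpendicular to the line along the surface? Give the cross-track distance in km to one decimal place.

HYD-76: φ = -57.03317°, λ = -66.47300°
DH1: φ = +37.70717°, λ = -85.53017°
TG-75: φ = -26.20083°, λ = -85.13750°
δ₁₃ = central angle HYD-76→TG-75 = 0.586300 rad  (haversine)
θ₁₃ = bearing HYD-76→TG-75 = 328.736°,  θ₁₂ = bearing HYD-76→DH1 = 344.942°
dₓₜ = R·arcsin(sin δ₁₃ · sin(θ₁₃ − θ₁₂)) = 6371·arcsin(0.55328·sin(-16.206°)) = -987.770 km
|dₓₜ| = 987.770 km

987.8 km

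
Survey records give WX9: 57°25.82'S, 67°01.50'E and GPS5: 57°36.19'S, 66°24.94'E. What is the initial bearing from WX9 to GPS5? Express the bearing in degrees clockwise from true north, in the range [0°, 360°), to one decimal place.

WX9: φ = -57.43033°, λ = +67.02500°
GPS5: φ = -57.60317°, λ = +66.41567°
Δλ = -0.6093°
y = sin Δλ · cos φ₂ = -0.005698
x = cos φ₁ sin φ₂ − sin φ₁ cos φ₂ cos Δλ = -0.003042
θ = atan2(y, x) = -118.0974° → 241.9026° (mod 360°)

241.9°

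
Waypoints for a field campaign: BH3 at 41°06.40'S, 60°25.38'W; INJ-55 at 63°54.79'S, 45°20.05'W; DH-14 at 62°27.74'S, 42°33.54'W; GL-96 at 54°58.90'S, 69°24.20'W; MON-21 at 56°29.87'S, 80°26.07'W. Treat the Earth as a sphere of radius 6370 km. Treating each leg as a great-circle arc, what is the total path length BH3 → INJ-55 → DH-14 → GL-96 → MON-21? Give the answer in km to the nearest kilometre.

5381 km

BH3: φ = -41.10667°, λ = -60.42300°
INJ-55: φ = -63.91317°, λ = -45.33417°
DH-14: φ = -62.46233°, λ = -42.55900°
GL-96: φ = -54.98167°, λ = -69.40333°
MON-21: φ = -56.49783°, λ = -80.43450°
BH3→INJ-55: c = 0.426556 rad, d = 2717.16 km
INJ-55→DH-14: c = 0.033438 rad, d = 213.00 km
DH-14→GL-96: c = 0.273250 rad, d = 1740.60 km
GL-96→MON-21: c = 0.111435 rad, d = 709.84 km
Total = 2717.16 + 213.00 + 1740.60 + 709.84 = 5380.61 km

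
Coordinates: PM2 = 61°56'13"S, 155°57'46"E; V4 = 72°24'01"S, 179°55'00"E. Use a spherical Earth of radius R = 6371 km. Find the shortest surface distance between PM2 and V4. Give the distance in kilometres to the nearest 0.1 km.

1534.9 km

PM2: φ = -61.93694°, λ = +155.96278°
V4: φ = -72.40028°, λ = +179.91667°
Δφ = -10.4633°,  Δλ = 23.9539°
a = sin²(Δφ/2) + cos φ₁ cos φ₂ sin²(Δλ/2) = 0.014440
c = 2·arcsin(√a) = 0.240915 rad = 13.8034°
d = R·c = 6371 × 0.240915 = 1534.9 km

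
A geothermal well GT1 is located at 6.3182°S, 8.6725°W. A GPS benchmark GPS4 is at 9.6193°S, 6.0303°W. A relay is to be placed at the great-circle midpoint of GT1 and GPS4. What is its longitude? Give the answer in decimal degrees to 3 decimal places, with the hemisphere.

Bx = cos φ₂ cos Δλ = 0.984892,  By = cos φ₂ sin Δλ = 0.045451
φₘ = atan2(sin φ₁ + sin φ₂, √((cos φ₁ + Bx)² + By²)) = -7.97084°
λₘ = λ₁ + atan2(By, cos φ₁ + Bx) = -7.35673°

7.357°W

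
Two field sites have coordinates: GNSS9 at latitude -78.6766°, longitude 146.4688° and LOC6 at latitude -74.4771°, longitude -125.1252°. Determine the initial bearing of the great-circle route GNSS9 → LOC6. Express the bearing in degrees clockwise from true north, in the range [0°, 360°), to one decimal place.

Δλ = 88.4060°
y = sin Δλ · cos φ₂ = 0.267520
x = cos φ₁ sin φ₂ − sin φ₁ cos φ₂ cos Δλ = -0.181885
θ = atan2(y, x) = 124.2115° → 124.2115° (mod 360°)

124.2°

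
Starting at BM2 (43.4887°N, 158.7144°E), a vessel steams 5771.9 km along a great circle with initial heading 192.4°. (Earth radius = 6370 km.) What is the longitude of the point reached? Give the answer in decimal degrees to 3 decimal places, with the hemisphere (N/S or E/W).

δ = d/R = 5771.9/6370 = 0.906107 rad
φ₂ = arcsin(sin φ₁ cos δ + cos φ₁ sin δ cos θ)
   = arcsin(0.68821·0.61681 + 0.72551·0.78711·-0.97667) = -7.65655°
λ₂ = λ₁ + atan2(sin θ sin δ cos φ₁, cos δ − sin φ₁ sin φ₂) = 148.89516°

148.895°E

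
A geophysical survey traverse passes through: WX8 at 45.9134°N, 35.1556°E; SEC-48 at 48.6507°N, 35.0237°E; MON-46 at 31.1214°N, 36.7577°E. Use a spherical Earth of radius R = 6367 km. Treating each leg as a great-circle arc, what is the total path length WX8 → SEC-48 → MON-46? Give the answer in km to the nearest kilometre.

WX8→SEC-48: c = 0.047800 rad, d = 304.35 km
SEC-48→MON-46: c = 0.306803 rad, d = 1953.41 km
Total = 304.35 + 1953.41 = 2257.76 km

2258 km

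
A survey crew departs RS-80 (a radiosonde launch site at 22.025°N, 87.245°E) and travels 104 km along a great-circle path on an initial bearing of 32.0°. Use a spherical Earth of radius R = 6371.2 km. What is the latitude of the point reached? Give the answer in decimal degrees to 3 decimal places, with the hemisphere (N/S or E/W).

δ = d/R = 104/6371.2 = 0.016323 rad
φ₂ = arcsin(sin φ₁ cos δ + cos φ₁ sin δ cos θ)
   = arcsin(0.37501·0.99987 + 0.92702·0.01632·0.84805) = 22.81727°
λ₂ = λ₁ + atan2(sin θ sin δ cos φ₁, cos δ − sin φ₁ sin φ₂) = 87.78268°

22.817°N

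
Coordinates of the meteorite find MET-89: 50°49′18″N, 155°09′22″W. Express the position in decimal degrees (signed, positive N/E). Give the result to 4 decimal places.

+50.8217°, -155.1561°

lat: 50.8217° N → +50.8217°
lon: 155.1561° W → -155.1561°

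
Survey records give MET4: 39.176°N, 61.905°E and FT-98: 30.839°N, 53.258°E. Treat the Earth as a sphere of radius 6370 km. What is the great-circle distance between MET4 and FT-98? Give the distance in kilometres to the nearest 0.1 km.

Δφ = -8.3370°,  Δλ = -8.6470°
a = sin²(Δφ/2) + cos φ₁ cos φ₂ sin²(Δλ/2) = 0.009067
c = 2·arcsin(√a) = 0.190727 rad = 10.9278°
d = R·c = 6370 × 0.190727 = 1214.9 km

1214.9 km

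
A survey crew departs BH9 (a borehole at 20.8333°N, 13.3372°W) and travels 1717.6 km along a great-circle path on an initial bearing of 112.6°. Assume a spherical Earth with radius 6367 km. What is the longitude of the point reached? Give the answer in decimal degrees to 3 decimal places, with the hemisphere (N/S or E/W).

1.372°E

δ = d/R = 1717.6/6367 = 0.269766 rad
φ₂ = arcsin(sin φ₁ cos δ + cos φ₁ sin δ cos θ)
   = arcsin(0.35565·0.96383 + 0.93462·0.26651·-0.38430) = 14.30400°
λ₂ = λ₁ + atan2(sin θ sin δ cos φ₁, cos δ − sin φ₁ sin φ₂) = 1.37196°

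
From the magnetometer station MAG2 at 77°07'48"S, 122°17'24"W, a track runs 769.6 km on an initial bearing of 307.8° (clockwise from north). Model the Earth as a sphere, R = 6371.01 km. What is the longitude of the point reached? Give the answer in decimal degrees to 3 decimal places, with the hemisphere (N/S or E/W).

MAG2: φ = -77.13000°, λ = -122.29000°
δ = d/R = 769.6/6371.01 = 0.120797 rad
φ₂ = arcsin(sin φ₁ cos δ + cos φ₁ sin δ cos θ)
   = arcsin(-0.97488·0.99271 + 0.22274·0.12050·0.61291) = -72.04946°
λ₂ = λ₁ + atan2(sin θ sin δ cos φ₁, cos δ − sin φ₁ sin φ₂) = -140.28585°

140.286°W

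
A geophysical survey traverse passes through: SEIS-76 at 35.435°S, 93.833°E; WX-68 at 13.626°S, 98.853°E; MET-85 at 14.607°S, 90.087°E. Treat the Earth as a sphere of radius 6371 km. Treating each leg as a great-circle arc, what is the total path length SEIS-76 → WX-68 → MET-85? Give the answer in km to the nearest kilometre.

SEIS-76→WX-68: c = 0.388733 rad, d = 2476.62 km
WX-68→MET-85: c = 0.149349 rad, d = 951.50 km
Total = 2476.62 + 951.50 = 3428.12 km

3428 km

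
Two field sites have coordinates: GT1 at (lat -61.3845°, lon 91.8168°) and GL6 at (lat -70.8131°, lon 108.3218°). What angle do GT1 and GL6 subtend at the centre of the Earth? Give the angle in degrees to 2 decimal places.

11.48°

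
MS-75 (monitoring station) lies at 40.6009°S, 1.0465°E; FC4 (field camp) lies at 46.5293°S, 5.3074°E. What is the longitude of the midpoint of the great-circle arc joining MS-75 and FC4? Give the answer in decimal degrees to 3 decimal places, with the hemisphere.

Bx = cos φ₂ cos Δλ = 0.686082,  By = cos φ₂ sin Δλ = 0.051116
φₘ = atan2(sin φ₁ + sin φ₂, √((cos φ₁ + Bx)² + By²)) = -43.58484°
λₘ = λ₁ + atan2(By, cos φ₁ + Bx) = 3.07198°

3.072°E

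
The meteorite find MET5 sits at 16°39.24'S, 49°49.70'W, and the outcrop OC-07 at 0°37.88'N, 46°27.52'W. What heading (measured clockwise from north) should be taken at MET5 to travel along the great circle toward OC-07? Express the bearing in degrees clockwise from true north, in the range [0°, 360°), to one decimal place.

MET5: φ = -16.65400°, λ = -49.82833°
OC-07: φ = +0.63133°, λ = -46.45867°
Δλ = 3.3697°
y = sin Δλ · cos φ₂ = 0.058774
x = cos φ₁ sin φ₂ − sin φ₁ cos φ₂ cos Δλ = 0.296635
θ = atan2(y, x) = 11.2072° → 11.2072° (mod 360°)

11.2°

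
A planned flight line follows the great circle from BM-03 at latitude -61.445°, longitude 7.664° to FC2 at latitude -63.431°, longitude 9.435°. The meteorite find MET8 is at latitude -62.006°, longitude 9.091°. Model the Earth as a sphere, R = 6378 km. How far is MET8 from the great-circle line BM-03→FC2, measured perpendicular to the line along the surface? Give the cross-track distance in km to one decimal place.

δ₁₃ = central angle BM-03→MET8 = 0.015331 rad  (haversine)
θ₁₃ = bearing BM-03→MET8 = 130.317°,  θ₁₂ = bearing BM-03→FC2 = 158.361°
dₓₜ = R·arcsin(sin δ₁₃ · sin(θ₁₃ − θ₁₂)) = 6378·arcsin(0.01533·sin(-28.044°)) = -45.970 km
|dₓₜ| = 45.970 km

46.0 km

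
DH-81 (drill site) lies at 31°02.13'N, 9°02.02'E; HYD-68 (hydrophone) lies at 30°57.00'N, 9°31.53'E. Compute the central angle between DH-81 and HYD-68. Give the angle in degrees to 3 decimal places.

DH-81: φ = +31.03550°, λ = +9.03367°
HYD-68: φ = +30.95000°, λ = +9.52550°
Δφ = -0.0855°,  Δλ = 0.4918°
a = sin²(Δφ/2) + cos φ₁ cos φ₂ sin²(Δλ/2) = 0.000014
c = 2·arcsin(√a) = 0.007508 rad = 0.4302°

0.430°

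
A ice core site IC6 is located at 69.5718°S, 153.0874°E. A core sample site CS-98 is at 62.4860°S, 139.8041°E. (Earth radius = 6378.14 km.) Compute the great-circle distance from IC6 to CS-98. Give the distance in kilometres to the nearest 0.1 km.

987.1 km

Δφ = 7.0858°,  Δλ = -13.2833°
a = sin²(Δφ/2) + cos φ₁ cos φ₂ sin²(Δλ/2) = 0.005976
c = 2·arcsin(√a) = 0.154759 rad = 8.8671°
d = R·c = 6378.14 × 0.154759 = 987.1 km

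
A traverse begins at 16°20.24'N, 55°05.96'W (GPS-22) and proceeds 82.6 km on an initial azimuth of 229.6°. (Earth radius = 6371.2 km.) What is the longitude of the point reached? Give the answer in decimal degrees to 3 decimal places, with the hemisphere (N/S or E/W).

GPS-22: φ = +16.33733°, λ = -55.09933°
δ = d/R = 82.6/6371.2 = 0.012965 rad
φ₂ = arcsin(sin φ₁ cos δ + cos φ₁ sin δ cos θ)
   = arcsin(0.28129·0.99992 + 0.95962·0.01296·-0.64812) = 15.85509°
λ₂ = λ₁ + atan2(sin θ sin δ cos φ₁, cos δ − sin φ₁ sin φ₂) = -55.68738°

55.687°W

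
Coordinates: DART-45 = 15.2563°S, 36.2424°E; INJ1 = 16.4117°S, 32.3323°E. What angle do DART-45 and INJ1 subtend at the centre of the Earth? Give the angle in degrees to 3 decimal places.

Δφ = -1.1554°,  Δλ = -3.9101°
a = sin²(Δφ/2) + cos φ₁ cos φ₂ sin²(Δλ/2) = 0.001179
c = 2·arcsin(√a) = 0.068680 rad = 3.9350°

3.935°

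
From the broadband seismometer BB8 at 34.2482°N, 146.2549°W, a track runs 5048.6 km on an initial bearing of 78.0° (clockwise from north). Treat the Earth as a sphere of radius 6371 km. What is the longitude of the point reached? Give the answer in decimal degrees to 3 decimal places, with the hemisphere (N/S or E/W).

91.768°W

δ = d/R = 5048.6/6371 = 0.792434 rad
φ₂ = arcsin(sin φ₁ cos δ + cos φ₁ sin δ cos θ)
   = arcsin(0.56278·0.70211 + 0.82661·0.71206·0.20791) = 31.16546°
λ₂ = λ₁ + atan2(sin θ sin δ cos φ₁, cos δ − sin φ₁ sin φ₂) = -91.76817°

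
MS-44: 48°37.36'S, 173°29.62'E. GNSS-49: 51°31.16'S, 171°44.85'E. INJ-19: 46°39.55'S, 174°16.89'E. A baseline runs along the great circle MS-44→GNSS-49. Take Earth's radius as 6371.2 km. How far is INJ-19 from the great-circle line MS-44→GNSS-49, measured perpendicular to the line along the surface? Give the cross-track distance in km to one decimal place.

20.0 km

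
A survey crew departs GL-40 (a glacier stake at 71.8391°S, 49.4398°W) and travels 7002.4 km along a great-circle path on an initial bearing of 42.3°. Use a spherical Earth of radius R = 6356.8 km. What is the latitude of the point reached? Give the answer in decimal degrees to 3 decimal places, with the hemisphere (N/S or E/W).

12.948°S

δ = d/R = 7002.4/6356.8 = 1.101561 rad
φ₂ = arcsin(sin φ₁ cos δ + cos φ₁ sin δ cos θ)
   = arcsin(-0.95018·0.45220 + 0.31169·0.89191·0.73963) = -12.94776°
λ₂ = λ₁ + atan2(sin θ sin δ cos φ₁, cos δ − sin φ₁ sin φ₂) = -11.42031°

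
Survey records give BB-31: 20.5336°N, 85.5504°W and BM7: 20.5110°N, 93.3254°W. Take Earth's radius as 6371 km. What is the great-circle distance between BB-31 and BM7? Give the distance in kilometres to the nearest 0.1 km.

Δφ = -0.0226°,  Δλ = -7.7750°
a = sin²(Δφ/2) + cos φ₁ cos φ₂ sin²(Δλ/2) = 0.004032
c = 2·arcsin(√a) = 0.127076 rad = 7.2809°
d = R·c = 6371 × 0.127076 = 809.6 km

809.6 km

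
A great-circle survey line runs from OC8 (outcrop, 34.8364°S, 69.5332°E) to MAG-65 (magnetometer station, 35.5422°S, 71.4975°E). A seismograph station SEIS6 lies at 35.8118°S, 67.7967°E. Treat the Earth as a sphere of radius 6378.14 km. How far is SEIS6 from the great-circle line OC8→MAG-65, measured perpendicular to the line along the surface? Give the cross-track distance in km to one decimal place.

164.7 km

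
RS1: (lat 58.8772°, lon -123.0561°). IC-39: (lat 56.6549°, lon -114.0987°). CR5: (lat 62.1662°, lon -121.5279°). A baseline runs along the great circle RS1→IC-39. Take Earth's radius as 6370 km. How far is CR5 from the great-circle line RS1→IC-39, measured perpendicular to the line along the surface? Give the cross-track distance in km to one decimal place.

δ₁₃ = central angle RS1→CR5 = 0.058881 rad  (haversine)
θ₁₃ = bearing RS1→CR5 = 12.216°,  θ₁₂ = bearing RS1→IC-39 = 111.108°
dₓₜ = R·arcsin(sin δ₁₃ · sin(θ₁₃ − θ₁₂)) = 6370·arcsin(0.05885·sin(-98.892°)) = -370.560 km
|dₓₜ| = 370.560 km

370.6 km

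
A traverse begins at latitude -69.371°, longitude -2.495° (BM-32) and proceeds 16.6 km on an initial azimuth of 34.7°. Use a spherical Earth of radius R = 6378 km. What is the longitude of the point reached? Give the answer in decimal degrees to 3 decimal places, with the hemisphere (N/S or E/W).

δ = d/R = 16.6/6378 = 0.002603 rad
φ₂ = arcsin(sin φ₁ cos δ + cos φ₁ sin δ cos θ)
   = arcsin(-0.93588·1.00000 + 0.35232·0.00260·0.82214) = -69.24823°
λ₂ = λ₁ + atan2(sin θ sin δ cos φ₁, cos δ − sin φ₁ sin φ₂) = -2.25541°

2.255°W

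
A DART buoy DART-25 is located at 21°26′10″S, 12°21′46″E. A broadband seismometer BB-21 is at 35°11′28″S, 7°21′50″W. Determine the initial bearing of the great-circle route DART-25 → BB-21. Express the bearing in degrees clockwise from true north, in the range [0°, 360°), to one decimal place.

DART-25: φ = -21.43611°, λ = +12.36278°
BB-21: φ = -35.19111°, λ = -7.36389°
Δλ = -19.7267°
y = sin Δλ · cos φ₂ = -0.275844
x = cos φ₁ sin φ₂ − sin φ₁ cos φ₂ cos Δλ = -0.255298
θ = atan2(y, x) = -132.7848° → 227.2152° (mod 360°)

227.2°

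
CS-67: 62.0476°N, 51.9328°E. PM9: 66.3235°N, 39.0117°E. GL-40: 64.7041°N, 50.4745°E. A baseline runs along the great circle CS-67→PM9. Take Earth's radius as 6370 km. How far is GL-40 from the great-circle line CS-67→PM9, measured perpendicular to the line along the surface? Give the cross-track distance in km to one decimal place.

δ₁₃ = central angle CS-67→GL-40 = 0.047744 rad  (haversine)
θ₁₃ = bearing CS-67→GL-40 = 346.829°,  θ₁₂ = bearing CS-67→PM9 = 312.934°
dₓₜ = R·arcsin(sin δ₁₃ · sin(θ₁₃ − θ₁₂)) = 6370·arcsin(0.04773·sin(33.896°)) = 169.563 km
|dₓₜ| = 169.563 km

169.6 km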